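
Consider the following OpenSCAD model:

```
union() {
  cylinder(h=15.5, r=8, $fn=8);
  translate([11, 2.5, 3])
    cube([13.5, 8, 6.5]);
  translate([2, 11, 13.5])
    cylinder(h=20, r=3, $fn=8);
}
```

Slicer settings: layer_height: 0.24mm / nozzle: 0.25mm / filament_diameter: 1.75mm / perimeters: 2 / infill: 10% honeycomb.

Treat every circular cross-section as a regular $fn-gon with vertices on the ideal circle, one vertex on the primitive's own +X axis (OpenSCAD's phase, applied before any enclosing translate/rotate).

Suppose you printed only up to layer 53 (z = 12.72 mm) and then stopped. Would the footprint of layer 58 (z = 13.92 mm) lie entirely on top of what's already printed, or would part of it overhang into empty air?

part overhangs

Compare the two slices. At z = 12.72: the r=8 cylinder contributes a regular 8-gon of circumradius 8 (area = (8/2)·8.000²·sin(360°/8) = 181.02 mm²); the cube at (11, 2.5) does not reach this height (z outside [3, 9.5]); the cylinder at (2, 11) does not reach this height (z outside [13.5, 33.5]); Taking the union: only the r=8 cylinder is present, so the union is just that shape — area = 181.02 mm². At z = 13.92: the r=8 cylinder gives a regular 8-gon of circumradius 8 (constant along its height) (area = (8/2)·8.000²·sin(360°/8) = 181.02 mm²); the cube at (11, 2.5) is absent (z outside [3, 9.5]); the r=3 cylinder at (2, 11) contributes a regular 8-gon of circumradius 3 (area = (8/2)·3.000²·sin(360°/8) = 25.46 mm²); Taking the union: the 2 present regions are separate (no shared area or edge), so areas and boundary lengths simply add and each stays a separate island — area = 206.48 mm². Checking containment: at z = 13.92 the cross-section extends beyond the z = 12.72 cross-section by about 25.46 mm².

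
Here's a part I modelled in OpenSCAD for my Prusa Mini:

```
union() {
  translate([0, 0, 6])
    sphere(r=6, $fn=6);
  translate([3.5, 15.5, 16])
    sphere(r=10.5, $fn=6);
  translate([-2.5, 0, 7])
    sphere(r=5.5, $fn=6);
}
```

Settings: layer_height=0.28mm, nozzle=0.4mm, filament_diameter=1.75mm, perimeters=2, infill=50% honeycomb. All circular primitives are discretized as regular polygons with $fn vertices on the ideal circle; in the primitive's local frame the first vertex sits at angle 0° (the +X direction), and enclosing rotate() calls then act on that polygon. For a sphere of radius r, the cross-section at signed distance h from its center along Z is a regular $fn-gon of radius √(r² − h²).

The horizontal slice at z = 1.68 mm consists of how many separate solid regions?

1

At z = 1.68 mm: the r=6 sphere contributes a regular 6-gon of circumradius √(6²−4.32²) = 4.164; the sphere at (3.5, 15.5) is absent (|z−center|=14.320 > r=10.5); the sphere at (-2.5, 0): section is a regular 6-gon, circumradius = √(r²−h²) = √(5.5²−5.32²) = 1.396; Taking the union: the r=5.5 sphere at (-2.5, 0) lies entirely inside the r=6 sphere, so the union is just the r=6 sphere — 1 connected region. The result has 1 disconnected region.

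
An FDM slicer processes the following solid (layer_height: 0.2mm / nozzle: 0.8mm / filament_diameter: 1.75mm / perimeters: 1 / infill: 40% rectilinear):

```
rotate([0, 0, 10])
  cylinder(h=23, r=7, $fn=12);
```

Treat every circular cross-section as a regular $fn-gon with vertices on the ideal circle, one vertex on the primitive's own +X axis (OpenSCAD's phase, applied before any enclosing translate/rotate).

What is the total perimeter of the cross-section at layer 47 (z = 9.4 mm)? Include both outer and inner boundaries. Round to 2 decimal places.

43.48 mm

At z = 9.4 mm: the r=7 cylinder contributes a regular 12-gon of circumradius 7 (perimeter = 2·12·7.000·sin(180°/12) = 43.48 mm); (whole slice rotated 10° about Z — lengths, areas and connectivity unchanged). Overall, the cross-section is a single solid region. Total boundary length (outer) = 43.48 mm.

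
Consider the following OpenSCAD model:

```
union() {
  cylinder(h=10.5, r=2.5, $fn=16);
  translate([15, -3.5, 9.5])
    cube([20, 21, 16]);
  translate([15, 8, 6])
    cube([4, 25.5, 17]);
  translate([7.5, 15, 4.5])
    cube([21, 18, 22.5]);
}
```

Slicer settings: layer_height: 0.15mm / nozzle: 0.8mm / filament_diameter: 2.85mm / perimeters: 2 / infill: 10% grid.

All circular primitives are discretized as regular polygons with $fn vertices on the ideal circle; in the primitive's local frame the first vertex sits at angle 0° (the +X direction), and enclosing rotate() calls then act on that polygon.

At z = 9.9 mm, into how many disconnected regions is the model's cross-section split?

At z = 9.9 mm: the r=2.5 cylinder contributes a regular 16-gon of circumradius 2.5; the cube at (15, -3.5) is present — its section is the full 20×21 rectangle; the cube at (15, 8) (footprint 4×25.5) is included at this height; the cube at (7.5, 15) is present — its section is the full 21×18 rectangle; Combining (union): the regions partially overlap (shared area 133.75 mm²), so overlapping operands fuse into one piece — 2 connected regions. The result has 2 disconnected regions.

2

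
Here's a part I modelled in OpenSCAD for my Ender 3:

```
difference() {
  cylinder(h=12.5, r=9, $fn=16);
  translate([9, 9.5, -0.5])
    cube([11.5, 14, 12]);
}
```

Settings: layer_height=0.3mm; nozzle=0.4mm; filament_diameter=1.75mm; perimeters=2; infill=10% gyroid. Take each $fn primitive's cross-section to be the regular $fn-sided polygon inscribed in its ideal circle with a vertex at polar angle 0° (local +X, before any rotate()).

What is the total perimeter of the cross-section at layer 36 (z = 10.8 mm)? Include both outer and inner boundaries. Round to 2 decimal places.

56.19 mm

At z = 10.8 mm: the r=9 cylinder gives a regular 16-gon of circumradius 9 (constant along its height) (perimeter = 2·16·9.000·sin(180°/16) = 56.19 mm); the cube at (9, 9.5) (footprint 11.5×14) is included at this height (perimeter 51.00 mm); Subtracting the remaining from the first: starting from the r=9 cylinder, the 11.5×14 cube at (9, 9.5) misses the remaining region (no effect) — boundary = 56.19 mm. Overall, the cross-section is a single solid region. Total boundary length (outer) = 56.19 mm.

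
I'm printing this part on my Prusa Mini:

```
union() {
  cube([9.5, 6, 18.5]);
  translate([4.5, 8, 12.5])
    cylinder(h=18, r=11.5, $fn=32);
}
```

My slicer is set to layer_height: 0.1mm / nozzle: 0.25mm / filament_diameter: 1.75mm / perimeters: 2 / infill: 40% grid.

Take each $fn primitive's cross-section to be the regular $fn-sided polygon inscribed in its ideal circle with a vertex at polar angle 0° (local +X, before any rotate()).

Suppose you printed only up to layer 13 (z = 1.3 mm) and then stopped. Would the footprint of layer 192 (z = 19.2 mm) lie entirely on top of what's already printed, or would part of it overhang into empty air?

part overhangs

Compare the two slices. At z = 1.3: the cube is present — its section is the full 9.5×6 rectangle (area 57.00 mm²); the cylinder at (4.5, 8) does not reach this height (z outside [12.5, 30.5]); Combining (union): only the 9.5×6 cube is present, so the union is just that shape — area = 57.00 mm². At z = 19.2: the cube does not reach this height (z outside [0, 18.5]); the r=11.5 cylinder at (4.5, 8) gives a regular 32-gon of circumradius 11.5 (constant along its height) (area = (32/2)·11.500²·sin(360°/32) = 412.81 mm²); Merging all regions: only the r=11.5 cylinder at (4.5, 8) is present, so the union is just that shape — area = 412.81 mm². Checking containment: at z = 19.2 the cross-section extends beyond the z = 1.3 cross-section by about 355.81 mm².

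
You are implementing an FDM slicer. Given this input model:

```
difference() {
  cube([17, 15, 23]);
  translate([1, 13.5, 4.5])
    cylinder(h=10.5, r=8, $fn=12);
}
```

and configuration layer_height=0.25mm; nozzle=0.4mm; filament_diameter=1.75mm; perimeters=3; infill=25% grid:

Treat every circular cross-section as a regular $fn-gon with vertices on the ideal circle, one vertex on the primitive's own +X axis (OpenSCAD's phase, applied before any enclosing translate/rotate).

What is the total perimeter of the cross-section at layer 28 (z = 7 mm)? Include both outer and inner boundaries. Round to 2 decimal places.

61.18 mm

At z = 7 mm: the cube is present — its section is the full 17×15 rectangle (perimeter 64.00 mm); the cylinder at (1, 13.5): section is a regular 12-gon, circumradius r=8 (perimeter = 2·12·8.000·sin(180°/12) = 49.69 mm); Taking the first minus the rest: starting from the 17×15 cube, the r=8 cylinder at (1, 13.5) partially overlaps it — only the 69.06 mm² overlap (of its 192.00 mm²) is removed, clipping the outline — boundary = 61.18 mm. Overall, the cross-section is a single solid region. Total boundary length (outer) = 61.18 mm.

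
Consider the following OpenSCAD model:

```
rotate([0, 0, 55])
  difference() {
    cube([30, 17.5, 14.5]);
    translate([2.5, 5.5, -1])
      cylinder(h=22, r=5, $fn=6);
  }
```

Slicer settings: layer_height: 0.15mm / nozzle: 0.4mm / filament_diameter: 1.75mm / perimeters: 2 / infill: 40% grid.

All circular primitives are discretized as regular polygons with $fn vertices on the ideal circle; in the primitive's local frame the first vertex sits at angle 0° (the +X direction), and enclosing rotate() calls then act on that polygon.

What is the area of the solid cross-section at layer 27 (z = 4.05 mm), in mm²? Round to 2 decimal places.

At z = 4.05 mm: the cube is present — its section is the full 30×17.5 rectangle (area 525.00 mm²); the cylinder at (2.5, 5.5): section is a regular 6-gon, circumradius r=5 (area = (6/2)·5.000²·sin(360°/6) = 64.95 mm²); Subtracting the remaining from the first: starting from the 30×17.5 cube (525.00 mm²), the r=5 cylinder at (2.5, 5.5) partially overlaps it — only the 54.13 mm² overlap (of its 64.95 mm²) is removed, clipping the outline — area = 470.87 mm²; (rotated 55° about Z; rotation is an isometry so areas/perimeters/island counts are preserved). Overall, the cross-section is a single solid region. Net area = 470.87 mm².

470.87 mm²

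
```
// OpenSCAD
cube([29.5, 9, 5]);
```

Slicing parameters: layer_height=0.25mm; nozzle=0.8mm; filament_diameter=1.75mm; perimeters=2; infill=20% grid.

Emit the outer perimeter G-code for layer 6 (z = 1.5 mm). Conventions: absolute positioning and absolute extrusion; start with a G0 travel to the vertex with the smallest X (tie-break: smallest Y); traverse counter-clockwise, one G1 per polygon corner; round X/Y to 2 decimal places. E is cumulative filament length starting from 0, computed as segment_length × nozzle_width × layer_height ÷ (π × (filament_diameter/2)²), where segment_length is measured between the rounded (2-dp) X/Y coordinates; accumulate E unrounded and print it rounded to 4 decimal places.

G0 X0.00 Y0.00 Z1.50
G1 X29.50 Y0.00 E2.4529
G1 X29.50 Y9.00 E3.2013
G1 X0.00 Y9.00 E5.6542
G1 X0.00 Y0.00 E6.4026

At z = 1.5 mm: the 29.5×9 cube contributes its full rectangle. The outline is a single polygon with 4 vertices. Extrusion per mm of travel: 0.8 × 0.25 / (π × 0.875²) = 0.083150. Accumulating E over each segment gives final E = 6.4026.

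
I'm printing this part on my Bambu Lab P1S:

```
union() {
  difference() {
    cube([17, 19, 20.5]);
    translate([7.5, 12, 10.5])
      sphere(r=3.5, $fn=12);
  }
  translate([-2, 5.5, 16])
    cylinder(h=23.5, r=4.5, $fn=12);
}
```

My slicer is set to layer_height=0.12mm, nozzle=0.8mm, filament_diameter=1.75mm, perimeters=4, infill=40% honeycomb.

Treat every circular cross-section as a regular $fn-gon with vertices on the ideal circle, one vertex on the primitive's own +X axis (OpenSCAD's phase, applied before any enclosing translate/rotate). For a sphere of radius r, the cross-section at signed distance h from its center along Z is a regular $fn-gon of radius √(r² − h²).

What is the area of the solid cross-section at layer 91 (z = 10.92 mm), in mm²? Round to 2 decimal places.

286.78 mm²

At z = 10.92 mm: the cube (footprint 17×19) is included at this height (area 323.00 mm²); the r=3.5 sphere at (7.5, 12) contributes a regular 12-gon of circumradius √(3.5²−0.42²) = 3.475 (area = (12/2)·3.475²·sin(360°/12) = 36.22 mm²); Subtracting the remaining from the first: starting from the 17×19 cube (323.00 mm²), the r=3.5 sphere at (7.5, 12) lies wholly inside it (removes its full 36.22 mm² and its 21.58 mm outline becomes a hole wall) — area = 286.78 mm²; the cylinder at (-2, 5.5) is not intersected at this z (z outside [16, 39.5]); Merging all regions: only that combined region is present, so the union is just that shape — area = 286.78 mm². Overall, the cross-section is one region with 1 hole. Net area = 286.78 mm².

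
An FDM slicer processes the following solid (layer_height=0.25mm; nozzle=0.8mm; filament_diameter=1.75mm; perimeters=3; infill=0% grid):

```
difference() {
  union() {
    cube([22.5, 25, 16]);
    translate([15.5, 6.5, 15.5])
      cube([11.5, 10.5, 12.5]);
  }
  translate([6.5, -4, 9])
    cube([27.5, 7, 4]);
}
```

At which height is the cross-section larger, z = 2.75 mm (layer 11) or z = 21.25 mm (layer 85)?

Layer 11 (z = 2.75): the cube is present — its section is the full 22.5×25 rectangle (area 562.50 mm²); the cube at (15.5, 6.5) does not reach this height (z outside [15.5, 28]); Taking the union: only the 22.5×25 cube is present, so the union is just that shape — area = 562.50 mm²; the cube at (6.5, -4) is absent (z outside [9, 13]); Taking the first minus the rest: none of the subtracted shapes is present at this height, so that combined region is unchanged — area = 562.50 mm². So its area = 562.50 mm². Layer 85 (z = 21.25): the cube is absent (z outside [0, 16]); the cube at (15.5, 6.5) is present — its section is the full 11.5×10.5 rectangle (area 120.75 mm²); Combining (union): only the 11.5×10.5 cube at (15.5, 6.5) is present, so the union is just that shape — area = 120.75 mm²; the cube at (6.5, -4) is not intersected at this z (z outside [9, 13]); Taking the first minus the rest: none of the subtracted shapes is present at this height, so that combined region is unchanged — area = 120.75 mm². So its area = 120.75 mm². Layer 11 is larger (562.50 vs 120.75 mm²).

layer 11 (z = 2.75 mm)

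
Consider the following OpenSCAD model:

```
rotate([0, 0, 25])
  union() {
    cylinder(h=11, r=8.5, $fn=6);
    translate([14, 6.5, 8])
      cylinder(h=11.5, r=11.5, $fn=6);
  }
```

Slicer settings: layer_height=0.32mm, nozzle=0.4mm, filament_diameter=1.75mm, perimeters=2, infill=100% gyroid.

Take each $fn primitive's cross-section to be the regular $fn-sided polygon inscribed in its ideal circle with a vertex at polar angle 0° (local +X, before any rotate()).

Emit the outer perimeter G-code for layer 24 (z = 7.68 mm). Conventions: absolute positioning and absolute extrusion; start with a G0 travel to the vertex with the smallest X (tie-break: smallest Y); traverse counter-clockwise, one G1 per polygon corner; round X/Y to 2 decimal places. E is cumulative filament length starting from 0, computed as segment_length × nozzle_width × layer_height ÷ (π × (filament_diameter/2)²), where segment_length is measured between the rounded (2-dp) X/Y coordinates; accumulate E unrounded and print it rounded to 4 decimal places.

G0 X-7.70 Y-3.59 Z7.68
G1 X-0.74 Y-8.47 E0.4524
G1 X6.96 Y-4.88 E0.9045
G1 X7.70 Y3.59 E1.3569
G1 X0.74 Y8.47 E1.8093
G1 X-6.96 Y4.88 E2.2614
G1 X-7.70 Y-3.59 E2.7139

At z = 7.68 mm: the r=8.5 cylinder gives a regular 6-gon of circumradius 8.5 (constant along its height); the cylinder at (14, 6.5) does not reach this height (z outside [8, 19.5]); Merging all regions: only the r=8.5 cylinder is present, so the union is just that shape — 1 connected region; (rotated 25° about Z; rotation is an isometry so areas/perimeters/island counts are preserved). The outline is a single polygon with 6 vertices. Extrusion per mm of travel: 0.4 × 0.32 / (π × 0.875²) = 0.053216. Accumulating E over each segment gives final E = 2.7139.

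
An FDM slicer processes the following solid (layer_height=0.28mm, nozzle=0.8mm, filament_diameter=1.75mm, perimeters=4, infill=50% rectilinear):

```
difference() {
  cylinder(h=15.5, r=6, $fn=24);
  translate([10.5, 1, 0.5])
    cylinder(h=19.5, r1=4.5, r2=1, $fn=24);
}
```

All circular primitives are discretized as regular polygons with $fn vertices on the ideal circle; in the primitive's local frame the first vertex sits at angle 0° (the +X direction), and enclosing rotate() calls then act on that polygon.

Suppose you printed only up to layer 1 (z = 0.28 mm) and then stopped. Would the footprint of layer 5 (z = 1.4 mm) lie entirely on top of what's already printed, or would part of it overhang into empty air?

Compare the two slices. At z = 0.28: the cylinder: section is a regular 24-gon, circumradius r=6 (area = (24/2)·6.000²·sin(360°/24) = 111.81 mm²); the cone at (10.5, 1) is absent (z outside [0.5, 20]); Subtracting the remaining from the first: none of the subtracted shapes is present at this height, so the r=6 cylinder is unchanged — area = 111.81 mm². At z = 1.4: the r=6 cylinder gives a regular 24-gon of circumradius 6 (constant along its height) (area = (24/2)·6.000²·sin(360°/24) = 111.81 mm²); the cone at (10.5, 1) (r1=4.5→r2=1) has section circumradius 4.338 here — a regular 24-gon (area = (24/2)·4.338²·sin(360°/24) = 58.46 mm²); Taking the first minus the rest: starting from the r=6 cylinder (111.81 mm²), the cone at (10.5, 1) misses the remaining region (no effect) — area = 111.81 mm². Checking containment: the cross-section at z = 1.4 is a subset of the cross-section at z = 0.28.

entirely on top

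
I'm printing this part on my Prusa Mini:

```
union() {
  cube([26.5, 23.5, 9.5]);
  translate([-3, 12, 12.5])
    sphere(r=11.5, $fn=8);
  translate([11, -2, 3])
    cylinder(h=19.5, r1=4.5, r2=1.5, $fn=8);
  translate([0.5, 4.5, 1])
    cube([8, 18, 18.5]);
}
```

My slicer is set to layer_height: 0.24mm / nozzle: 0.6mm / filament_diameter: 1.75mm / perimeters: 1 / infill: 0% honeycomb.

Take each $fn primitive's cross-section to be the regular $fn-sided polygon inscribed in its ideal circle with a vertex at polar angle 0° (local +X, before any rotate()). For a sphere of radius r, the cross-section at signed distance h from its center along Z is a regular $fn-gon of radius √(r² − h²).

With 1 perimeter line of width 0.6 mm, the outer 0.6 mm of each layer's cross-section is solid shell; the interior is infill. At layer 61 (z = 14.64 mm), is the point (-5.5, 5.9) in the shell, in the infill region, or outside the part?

At z = 14.64 mm: the cube is not intersected at this z (z outside [0, 9.5]); the r=11.5 sphere at (-3, 12) slices to a regular 8-gon of circumradius 11.299 (√(r²−h²) with h=2.14 from center); the cone at (11, -2) (r1=4.5→r2=1.5) has section circumradius 2.709 here — a regular 8-gon; the cube at (0.5, 4.5) is present — its section is the full 8×18 rectangle; Merging all regions: the regions partially overlap (shared area 100.11 mm²), so overlapping operands fuse into one piece — 2 connected regions. Overall, the cross-section has 2 separate islands. The nearest boundary edge runs (-3.00, 0.70)→(-10.99, 4.01); distance from the point to it = 3.85 mm. (Shell/infill is judged within the island containing the point — the largest one.) The point is inside the cross-section and 3.85 mm from the nearest boundary — more than the 0.6 mm shell width (1 × 0.6), so it's in the infill interior.

infill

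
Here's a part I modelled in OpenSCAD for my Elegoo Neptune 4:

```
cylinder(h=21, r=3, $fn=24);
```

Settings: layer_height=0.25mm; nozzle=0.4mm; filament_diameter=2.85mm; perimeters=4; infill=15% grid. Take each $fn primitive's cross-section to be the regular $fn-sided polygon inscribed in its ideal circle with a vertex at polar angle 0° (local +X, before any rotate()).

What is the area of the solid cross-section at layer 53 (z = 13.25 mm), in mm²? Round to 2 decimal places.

At z = 13.25 mm: the r=3 cylinder contributes a regular 24-gon of circumradius 3 (area = (24/2)·3.000²·sin(360°/24) = 27.95 mm²). Overall, the cross-section is a single solid region. Net area = 27.95 mm².

27.95 mm²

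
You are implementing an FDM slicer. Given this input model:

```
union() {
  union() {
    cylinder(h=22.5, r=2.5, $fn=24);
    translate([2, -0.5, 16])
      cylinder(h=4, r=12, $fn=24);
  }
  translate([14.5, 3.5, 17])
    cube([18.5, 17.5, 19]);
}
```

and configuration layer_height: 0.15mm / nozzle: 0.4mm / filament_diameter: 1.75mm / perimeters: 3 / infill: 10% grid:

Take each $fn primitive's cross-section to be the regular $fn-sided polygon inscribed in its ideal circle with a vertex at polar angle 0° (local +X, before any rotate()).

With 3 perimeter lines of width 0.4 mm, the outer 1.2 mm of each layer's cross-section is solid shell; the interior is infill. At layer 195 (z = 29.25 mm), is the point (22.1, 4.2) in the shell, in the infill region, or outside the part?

At z = 29.25 mm: the cylinder is not intersected at this z (z outside [0, 22.5]); the cylinder at (2, -0.5) is absent (z outside [16, 20]); Taking the union: nothing is present at this height; the cube at (14.5, 3.5) (footprint 18.5×17.5) is included at this height; Combining (union): only the 18.5×17.5 cube at (14.5, 3.5) is present, so the union is just that shape — 1 connected region. Overall, the cross-section is a single solid region. The nearest boundary edge runs (14.50, 3.50)→(33.00, 3.50); distance from the point to it = 0.70 mm. The point is inside the cross-section, 0.70 mm from the nearest boundary — within the 1.2 mm shell band (3 × 0.4).

shell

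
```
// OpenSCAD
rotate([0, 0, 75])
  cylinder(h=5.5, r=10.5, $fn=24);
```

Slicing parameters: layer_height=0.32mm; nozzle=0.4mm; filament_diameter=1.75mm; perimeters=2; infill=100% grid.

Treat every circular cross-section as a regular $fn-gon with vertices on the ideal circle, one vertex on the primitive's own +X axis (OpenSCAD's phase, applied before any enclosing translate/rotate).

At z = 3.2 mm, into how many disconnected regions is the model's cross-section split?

1

At z = 3.2 mm: the cylinder: section is a regular 24-gon, circumradius r=10.5; (rotated 75° about Z; rotation is an isometry so areas/perimeters/island counts are preserved). The result has 1 disconnected region.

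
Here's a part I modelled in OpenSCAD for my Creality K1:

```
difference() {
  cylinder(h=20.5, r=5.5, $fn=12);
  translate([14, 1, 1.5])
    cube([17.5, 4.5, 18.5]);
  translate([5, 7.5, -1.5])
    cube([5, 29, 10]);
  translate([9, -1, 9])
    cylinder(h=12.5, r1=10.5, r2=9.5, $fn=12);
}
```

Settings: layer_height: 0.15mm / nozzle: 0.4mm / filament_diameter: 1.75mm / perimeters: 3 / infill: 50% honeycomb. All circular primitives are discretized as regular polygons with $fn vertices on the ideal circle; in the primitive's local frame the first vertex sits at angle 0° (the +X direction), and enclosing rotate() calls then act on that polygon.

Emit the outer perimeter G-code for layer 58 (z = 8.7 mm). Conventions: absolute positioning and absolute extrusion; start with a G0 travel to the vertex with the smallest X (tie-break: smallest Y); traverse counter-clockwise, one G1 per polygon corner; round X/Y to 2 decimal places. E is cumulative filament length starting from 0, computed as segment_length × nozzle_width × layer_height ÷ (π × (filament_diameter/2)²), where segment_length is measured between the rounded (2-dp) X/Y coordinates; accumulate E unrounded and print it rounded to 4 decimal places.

G0 X-5.50 Y0.00 Z8.70
G1 X-4.76 Y-2.75 E0.0710
G1 X-2.75 Y-4.76 E0.1419
G1 X0.00 Y-5.50 E0.2130
G1 X2.75 Y-4.76 E0.2840
G1 X4.76 Y-2.75 E0.3549
G1 X5.50 Y0.00 E0.4260
G1 X4.76 Y2.75 E0.4970
G1 X2.75 Y4.76 E0.5679
G1 X0.00 Y5.50 E0.6390
G1 X-2.75 Y4.76 E0.7100
G1 X-4.76 Y2.75 E0.7809
G1 X-5.50 Y0.00 E0.8519

At z = 8.7 mm: the cylinder: section is a regular 12-gon, circumradius r=5.5; the 17.5×4.5 cube at (14, 1) contributes its full rectangle; the cube at (5, 7.5) is absent (z outside [-1.5, 8.5]); the cone at (9, -1) does not reach this height (z outside [9, 21.5]); After the difference (first − rest): starting from the r=5.5 cylinder, the 17.5×4.5 cube at (14, 1) misses the remaining region (no effect) — 1 connected region. The outline is a single polygon with 12 vertices. Extrusion per mm of travel: 0.4 × 0.15 / (π × 0.875²) = 0.024945. Accumulating E over each segment gives final E = 0.8519.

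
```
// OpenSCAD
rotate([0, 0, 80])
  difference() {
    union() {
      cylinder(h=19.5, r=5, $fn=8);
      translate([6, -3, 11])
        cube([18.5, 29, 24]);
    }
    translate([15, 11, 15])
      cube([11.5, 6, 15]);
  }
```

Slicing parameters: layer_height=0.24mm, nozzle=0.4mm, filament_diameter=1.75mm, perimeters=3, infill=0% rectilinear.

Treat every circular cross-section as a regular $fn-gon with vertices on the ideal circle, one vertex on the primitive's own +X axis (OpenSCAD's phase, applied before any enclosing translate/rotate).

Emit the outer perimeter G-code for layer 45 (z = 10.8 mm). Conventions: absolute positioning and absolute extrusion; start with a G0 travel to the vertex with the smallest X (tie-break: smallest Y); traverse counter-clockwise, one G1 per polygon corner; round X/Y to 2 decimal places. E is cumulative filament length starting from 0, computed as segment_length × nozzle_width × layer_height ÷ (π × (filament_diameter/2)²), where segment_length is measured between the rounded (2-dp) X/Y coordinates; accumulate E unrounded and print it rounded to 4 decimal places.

At z = 10.8 mm: the r=5 cylinder contributes a regular 8-gon of circumradius 5; the cube at (6, -3) is not intersected at this z (z outside [11, 35]); Combining (union): only the r=5 cylinder is present, so the union is just that shape — 1 connected region; the cube at (15, 11) is not intersected at this z (z outside [15, 30]); Taking the first minus the rest: none of the subtracted shapes is present at this height, so the result so far is unchanged — 1 connected region; (whole slice rotated 80° about Z — lengths, areas and connectivity unchanged). The outline is a single polygon with 8 vertices. Extrusion per mm of travel: 0.4 × 0.24 / (π × 0.875²) = 0.039912. Accumulating E over each segment gives final E = 1.2220.

G0 X-4.92 Y0.87 Z10.80
G1 X-4.10 Y-2.87 E0.1528
G1 X-0.87 Y-4.92 E0.3055
G1 X2.87 Y-4.10 E0.4583
G1 X4.92 Y-0.87 E0.6110
G1 X4.10 Y2.87 E0.7638
G1 X0.87 Y4.92 E0.9165
G1 X-2.87 Y4.10 E1.0693
G1 X-4.92 Y0.87 E1.2220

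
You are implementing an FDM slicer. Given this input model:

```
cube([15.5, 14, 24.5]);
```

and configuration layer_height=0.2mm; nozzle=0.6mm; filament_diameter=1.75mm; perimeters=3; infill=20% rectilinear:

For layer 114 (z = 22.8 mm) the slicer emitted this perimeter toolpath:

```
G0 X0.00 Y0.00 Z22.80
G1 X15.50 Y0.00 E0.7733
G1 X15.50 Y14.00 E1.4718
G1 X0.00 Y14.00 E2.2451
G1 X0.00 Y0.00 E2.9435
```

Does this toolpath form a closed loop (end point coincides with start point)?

Start point (G0): (0.00, 0.00). End point (last G1): the path returns to the start — closed.

yes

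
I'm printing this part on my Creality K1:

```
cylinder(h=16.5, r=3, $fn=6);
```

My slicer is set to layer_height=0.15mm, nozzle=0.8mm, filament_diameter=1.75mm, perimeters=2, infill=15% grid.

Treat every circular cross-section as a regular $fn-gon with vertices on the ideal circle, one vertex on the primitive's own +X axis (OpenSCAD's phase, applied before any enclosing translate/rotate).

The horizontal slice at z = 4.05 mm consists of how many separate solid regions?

1

At z = 4.05 mm: the r=3 cylinder gives a regular 6-gon of circumradius 3 (constant along its height). The result has 1 disconnected region.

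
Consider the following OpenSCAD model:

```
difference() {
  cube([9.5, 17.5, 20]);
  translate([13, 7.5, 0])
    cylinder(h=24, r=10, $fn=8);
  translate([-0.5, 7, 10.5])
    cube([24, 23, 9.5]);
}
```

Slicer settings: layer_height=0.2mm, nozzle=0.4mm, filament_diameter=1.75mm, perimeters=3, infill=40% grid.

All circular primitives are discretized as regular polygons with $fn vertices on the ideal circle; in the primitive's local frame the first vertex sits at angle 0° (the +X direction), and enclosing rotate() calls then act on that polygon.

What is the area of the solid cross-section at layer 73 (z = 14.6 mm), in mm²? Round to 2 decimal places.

32.78 mm²

At z = 14.6 mm: the cube (footprint 9.5×17.5) is included at this height (area 166.25 mm²); the cylinder at (13, 7.5): section is a regular 8-gon, circumradius r=10 (area = (8/2)·10.000²·sin(360°/8) = 282.84 mm²); the 24×23 cube at (-0.5, 7) contributes its full rectangle (area 552.00 mm²); Subtracting the remaining from the first: starting from the 9.5×17.5 cube (166.25 mm²), the r=10 cylinder at (13, 7.5) partially overlaps it — only the 75.16 mm² overlap (of its 282.84 mm²) is removed, clipping the outline; the 24×23 cube at (-0.5, 7) partially overlaps it — only the 58.30 mm² overlap (of its 552.00 mm²) is removed, clipping the outline — area = 32.78 mm². Overall, the cross-section is a single solid region. Net area = 32.78 mm².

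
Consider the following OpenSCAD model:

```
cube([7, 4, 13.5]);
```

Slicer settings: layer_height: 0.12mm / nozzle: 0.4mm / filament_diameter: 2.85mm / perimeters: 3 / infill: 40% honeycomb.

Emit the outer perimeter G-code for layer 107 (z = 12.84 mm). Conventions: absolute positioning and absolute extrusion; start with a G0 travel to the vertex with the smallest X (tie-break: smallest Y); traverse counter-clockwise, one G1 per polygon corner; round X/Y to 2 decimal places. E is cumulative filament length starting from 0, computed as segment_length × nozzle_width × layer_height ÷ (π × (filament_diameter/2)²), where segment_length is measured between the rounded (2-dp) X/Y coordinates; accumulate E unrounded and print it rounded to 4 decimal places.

At z = 12.84 mm: the cube is present — its section is the full 7×4 rectangle. The outline is a single polygon with 4 vertices. Extrusion per mm of travel: 0.4 × 0.12 / (π × 1.425²) = 0.007524. Accumulating E over each segment gives final E = 0.1655.

G0 X0.00 Y0.00 Z12.84
G1 X7.00 Y0.00 E0.0527
G1 X7.00 Y4.00 E0.0828
G1 X0.00 Y4.00 E0.1354
G1 X0.00 Y0.00 E0.1655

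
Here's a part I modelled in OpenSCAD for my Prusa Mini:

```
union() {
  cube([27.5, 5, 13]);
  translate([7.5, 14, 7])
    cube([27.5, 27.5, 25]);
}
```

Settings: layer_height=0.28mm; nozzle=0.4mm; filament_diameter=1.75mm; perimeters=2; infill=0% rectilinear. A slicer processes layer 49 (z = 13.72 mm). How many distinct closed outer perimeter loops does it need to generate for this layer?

1

At z = 13.72 mm: the cube is not intersected at this z (z outside [0, 13]); the 27.5×27.5 cube at (7.5, 14) contributes its full rectangle; Merging all regions: only the 27.5×27.5 cube at (7.5, 14) is present, so the union is just that shape — 1 connected region. The result has 1 disconnected region.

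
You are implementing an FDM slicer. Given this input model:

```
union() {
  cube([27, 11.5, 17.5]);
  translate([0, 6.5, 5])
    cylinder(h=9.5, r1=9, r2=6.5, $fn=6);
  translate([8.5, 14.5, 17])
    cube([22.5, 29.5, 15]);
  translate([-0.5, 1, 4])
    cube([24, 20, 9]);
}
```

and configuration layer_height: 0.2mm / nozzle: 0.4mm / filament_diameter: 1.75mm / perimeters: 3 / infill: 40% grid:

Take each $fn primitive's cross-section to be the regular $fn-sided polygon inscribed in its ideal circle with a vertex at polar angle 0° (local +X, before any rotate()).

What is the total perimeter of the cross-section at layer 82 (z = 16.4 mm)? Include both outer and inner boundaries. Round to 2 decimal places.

At z = 16.4 mm: the 27×11.5 cube contributes its full rectangle (perimeter 77.00 mm); the cone at (0, 6.5) is absent (z outside [5, 14.5]); the cube at (8.5, 14.5) is absent (z outside [17, 32]); the cube at (-0.5, 1) does not reach this height (z outside [4, 13]); Combining (union): only the 27×11.5 cube is present, so the union is just that shape — boundary = 77.00 mm. Overall, the cross-section is a single solid region. Total boundary length (outer) = 77.00 mm.

77.00 mm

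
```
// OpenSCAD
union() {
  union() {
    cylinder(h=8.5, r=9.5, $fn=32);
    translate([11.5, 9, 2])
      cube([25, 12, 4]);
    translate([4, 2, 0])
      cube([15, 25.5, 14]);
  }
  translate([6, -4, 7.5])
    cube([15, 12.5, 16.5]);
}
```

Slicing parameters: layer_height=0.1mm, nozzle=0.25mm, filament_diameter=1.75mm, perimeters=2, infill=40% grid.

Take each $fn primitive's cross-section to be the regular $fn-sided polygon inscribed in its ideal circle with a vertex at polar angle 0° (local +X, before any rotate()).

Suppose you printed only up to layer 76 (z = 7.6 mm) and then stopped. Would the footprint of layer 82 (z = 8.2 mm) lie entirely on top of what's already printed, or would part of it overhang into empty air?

entirely on top

Compare the two slices. At z = 7.6: the cylinder: section is a regular 32-gon, circumradius r=9.5 (area = (32/2)·9.500²·sin(360°/32) = 281.71 mm²); the cube at (11.5, 9) is not intersected at this z (z outside [2, 6]); the cube at (4, 2) (footprint 15×25.5) is included at this height (area 382.50 mm²); Combining (union): the regions partially overlap — summed areas 664.21 mm² minus the doubly-counted overlap 22.90 mm² gives 641.31 mm² — area = 641.31 mm²; the 15×12.5 cube at (6, -4) contributes its full rectangle (area 187.50 mm²); Combining (union): the regions partially overlap — summed areas 828.81 mm² minus the doubly-counted overlap 104.03 mm² gives 724.78 mm² — area = 724.78 mm². At z = 8.2: the r=9.5 cylinder contributes a regular 32-gon of circumradius 9.5 (area = (32/2)·9.500²·sin(360°/32) = 281.71 mm²); the cube at (11.5, 9) is absent (z outside [2, 6]); the 15×25.5 cube at (4, 2) contributes its full rectangle (area 382.50 mm²); Merging all regions: the regions partially overlap — summed areas 664.21 mm² minus the doubly-counted overlap 22.90 mm² gives 641.31 mm² — area = 641.31 mm²; the 15×12.5 cube at (6, -4) contributes its full rectangle (area 187.50 mm²); Merging all regions: the regions partially overlap — summed areas 828.81 mm² minus the doubly-counted overlap 104.03 mm² gives 724.78 mm² — area = 724.78 mm². Checking containment: the cross-section at z = 8.2 is a subset of the cross-section at z = 7.6.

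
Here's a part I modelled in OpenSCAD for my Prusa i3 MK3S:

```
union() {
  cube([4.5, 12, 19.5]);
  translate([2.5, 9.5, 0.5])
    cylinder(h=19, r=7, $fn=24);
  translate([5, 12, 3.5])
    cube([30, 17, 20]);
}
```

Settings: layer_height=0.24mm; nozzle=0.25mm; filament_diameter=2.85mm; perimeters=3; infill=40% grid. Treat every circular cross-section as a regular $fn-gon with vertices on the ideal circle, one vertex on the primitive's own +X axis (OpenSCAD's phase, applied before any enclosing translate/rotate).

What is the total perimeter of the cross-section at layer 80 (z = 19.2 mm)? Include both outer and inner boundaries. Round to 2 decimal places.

At z = 19.2 mm: the cube is present — its section is the full 4.5×12 rectangle (perimeter 33.00 mm); the r=7 cylinder at (2.5, 9.5) gives a regular 24-gon of circumradius 7 (constant along its height) (perimeter = 2·24·7.000·sin(180°/24) = 43.86 mm); the 30×17 cube at (5, 12) contributes its full rectangle (perimeter 94.00 mm); Taking the union: the regions partially overlap (shared area 52.26 mm²), so the edge portions inside another operand are dropped and the merged outline is re-measured after clipping — boundary = 129.82 mm. Overall, the cross-section is a single solid region. Total boundary length (outer) = 129.82 mm.

129.82 mm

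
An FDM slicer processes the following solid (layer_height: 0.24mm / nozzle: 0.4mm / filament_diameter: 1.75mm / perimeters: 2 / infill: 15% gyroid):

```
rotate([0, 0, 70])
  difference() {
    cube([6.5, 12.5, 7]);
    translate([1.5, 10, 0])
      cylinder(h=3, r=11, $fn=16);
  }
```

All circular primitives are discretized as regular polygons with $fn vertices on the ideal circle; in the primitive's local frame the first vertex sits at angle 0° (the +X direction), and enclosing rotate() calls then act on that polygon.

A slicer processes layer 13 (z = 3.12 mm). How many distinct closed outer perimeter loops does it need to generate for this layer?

1

At z = 3.12 mm: the 6.5×12.5 cube contributes its full rectangle; the cylinder at (1.5, 10) does not reach this height (z outside [0, 3]); Subtracting the remaining from the first: none of the subtracted shapes is present at this height, so the 6.5×12.5 cube is unchanged — 1 connected region; (rotated 70° about Z; rotation is an isometry so areas/perimeters/island counts are preserved). The result has 1 disconnected region.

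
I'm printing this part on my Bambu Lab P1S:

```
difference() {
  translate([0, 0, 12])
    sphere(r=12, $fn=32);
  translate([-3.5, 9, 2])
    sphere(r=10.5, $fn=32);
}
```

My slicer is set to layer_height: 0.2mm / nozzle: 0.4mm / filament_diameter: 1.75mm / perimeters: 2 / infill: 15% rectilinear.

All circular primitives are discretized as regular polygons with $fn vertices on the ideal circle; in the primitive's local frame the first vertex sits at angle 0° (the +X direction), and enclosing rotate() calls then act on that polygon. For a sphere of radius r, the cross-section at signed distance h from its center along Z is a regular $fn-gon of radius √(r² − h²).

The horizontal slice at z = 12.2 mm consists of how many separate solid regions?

At z = 12.2 mm: the sphere: section is a regular 32-gon, circumradius = √(r²−h²) = √(12²−0.2²) = 11.998; the r=10.5 sphere at (-3.5, 9) slices to a regular 32-gon of circumradius 2.492 (√(r²−h²) with h=10.2 from center); Subtracting the remaining from the first: starting from the r=12 sphere, the r=10.5 sphere at (-3.5, 9) partially overlaps it — only the 19.14 mm² overlap (of its 19.38 mm²) is removed, clipping the outline — 1 connected region. The result has 1 disconnected region.

1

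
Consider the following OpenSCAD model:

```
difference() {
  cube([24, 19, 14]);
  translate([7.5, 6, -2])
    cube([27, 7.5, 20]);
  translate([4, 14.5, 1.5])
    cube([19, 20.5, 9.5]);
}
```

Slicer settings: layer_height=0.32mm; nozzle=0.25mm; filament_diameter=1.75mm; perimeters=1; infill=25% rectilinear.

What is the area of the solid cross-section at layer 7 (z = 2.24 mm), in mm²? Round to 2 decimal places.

At z = 2.24 mm: the cube is present — its section is the full 24×19 rectangle (area 456.00 mm²); the 27×7.5 cube at (7.5, 6) contributes its full rectangle (area 202.50 mm²); the cube at (4, 14.5) is present — its section is the full 19×20.5 rectangle (area 389.50 mm²); Taking the first minus the rest: starting from the 24×19 cube (456.00 mm²), the 27×7.5 cube at (7.5, 6) partially overlaps it — only the 123.75 mm² overlap (of its 202.50 mm²) is removed, clipping the outline; the 19×20.5 cube at (4, 14.5) partially overlaps it — only the 85.50 mm² overlap (of its 389.50 mm²) is removed, clipping the outline — area = 246.75 mm². Overall, the cross-section is a single solid region. Net area = 246.75 mm².

246.75 mm²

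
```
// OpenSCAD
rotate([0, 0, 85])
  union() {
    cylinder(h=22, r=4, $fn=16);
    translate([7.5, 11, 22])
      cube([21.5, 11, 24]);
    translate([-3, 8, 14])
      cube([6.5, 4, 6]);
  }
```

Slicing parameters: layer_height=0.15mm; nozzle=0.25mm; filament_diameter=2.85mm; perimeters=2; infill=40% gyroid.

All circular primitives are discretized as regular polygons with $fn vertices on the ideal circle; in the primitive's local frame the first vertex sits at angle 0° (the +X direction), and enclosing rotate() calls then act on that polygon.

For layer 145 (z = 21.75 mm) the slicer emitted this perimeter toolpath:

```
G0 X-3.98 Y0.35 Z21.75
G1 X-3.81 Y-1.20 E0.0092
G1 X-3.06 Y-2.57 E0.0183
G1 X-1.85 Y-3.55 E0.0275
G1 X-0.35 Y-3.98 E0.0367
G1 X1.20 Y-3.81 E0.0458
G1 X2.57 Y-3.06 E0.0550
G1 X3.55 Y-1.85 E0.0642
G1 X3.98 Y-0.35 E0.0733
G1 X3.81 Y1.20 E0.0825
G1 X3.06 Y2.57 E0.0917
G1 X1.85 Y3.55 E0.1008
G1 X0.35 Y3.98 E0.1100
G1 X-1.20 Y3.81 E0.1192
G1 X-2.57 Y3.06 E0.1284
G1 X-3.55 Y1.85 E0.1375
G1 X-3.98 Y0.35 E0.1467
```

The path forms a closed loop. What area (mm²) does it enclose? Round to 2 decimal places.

48.92 mm²

Apply the shoelace formula to the sequence of (X, Y) vertices; enclosed area = 48.92 mm².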